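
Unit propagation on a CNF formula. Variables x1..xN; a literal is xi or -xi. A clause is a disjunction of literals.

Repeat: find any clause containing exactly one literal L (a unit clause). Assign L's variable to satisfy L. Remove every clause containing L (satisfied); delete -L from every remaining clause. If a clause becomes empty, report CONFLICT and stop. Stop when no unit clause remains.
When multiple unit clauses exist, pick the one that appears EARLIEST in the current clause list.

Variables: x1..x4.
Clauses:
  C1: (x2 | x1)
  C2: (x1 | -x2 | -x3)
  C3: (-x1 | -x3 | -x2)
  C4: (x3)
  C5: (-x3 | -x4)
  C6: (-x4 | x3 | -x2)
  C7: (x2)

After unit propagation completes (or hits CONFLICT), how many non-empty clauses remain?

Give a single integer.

Answer: 0

Derivation:
unit clause [3] forces x3=T; simplify:
  drop -3 from [1, -2, -3] -> [1, -2]
  drop -3 from [-1, -3, -2] -> [-1, -2]
  drop -3 from [-3, -4] -> [-4]
  satisfied 2 clause(s); 5 remain; assigned so far: [3]
unit clause [-4] forces x4=F; simplify:
  satisfied 1 clause(s); 4 remain; assigned so far: [3, 4]
unit clause [2] forces x2=T; simplify:
  drop -2 from [1, -2] -> [1]
  drop -2 from [-1, -2] -> [-1]
  satisfied 2 clause(s); 2 remain; assigned so far: [2, 3, 4]
unit clause [1] forces x1=T; simplify:
  drop -1 from [-1] -> [] (empty!)
  satisfied 1 clause(s); 1 remain; assigned so far: [1, 2, 3, 4]
CONFLICT (empty clause)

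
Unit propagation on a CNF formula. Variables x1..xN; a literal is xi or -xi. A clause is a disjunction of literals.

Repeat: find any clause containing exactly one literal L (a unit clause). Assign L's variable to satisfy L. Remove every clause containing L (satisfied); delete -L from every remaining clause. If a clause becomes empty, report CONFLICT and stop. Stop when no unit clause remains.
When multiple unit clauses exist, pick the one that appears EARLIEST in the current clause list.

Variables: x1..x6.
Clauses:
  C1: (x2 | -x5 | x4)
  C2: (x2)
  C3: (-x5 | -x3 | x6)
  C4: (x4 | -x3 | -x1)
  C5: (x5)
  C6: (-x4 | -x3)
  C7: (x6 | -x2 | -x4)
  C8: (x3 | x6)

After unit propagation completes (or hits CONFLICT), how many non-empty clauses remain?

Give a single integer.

Answer: 5

Derivation:
unit clause [2] forces x2=T; simplify:
  drop -2 from [6, -2, -4] -> [6, -4]
  satisfied 2 clause(s); 6 remain; assigned so far: [2]
unit clause [5] forces x5=T; simplify:
  drop -5 from [-5, -3, 6] -> [-3, 6]
  satisfied 1 clause(s); 5 remain; assigned so far: [2, 5]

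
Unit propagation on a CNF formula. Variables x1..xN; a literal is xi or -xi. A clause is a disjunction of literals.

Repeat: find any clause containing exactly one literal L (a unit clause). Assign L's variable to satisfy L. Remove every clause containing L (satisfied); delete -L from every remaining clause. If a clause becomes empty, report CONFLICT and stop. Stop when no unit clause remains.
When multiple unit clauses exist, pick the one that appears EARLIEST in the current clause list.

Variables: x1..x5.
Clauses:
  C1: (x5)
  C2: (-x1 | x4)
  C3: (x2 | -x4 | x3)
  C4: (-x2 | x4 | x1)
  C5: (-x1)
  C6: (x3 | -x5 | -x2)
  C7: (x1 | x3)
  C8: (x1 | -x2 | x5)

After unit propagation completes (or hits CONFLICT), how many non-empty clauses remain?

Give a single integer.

Answer: 1

Derivation:
unit clause [5] forces x5=T; simplify:
  drop -5 from [3, -5, -2] -> [3, -2]
  satisfied 2 clause(s); 6 remain; assigned so far: [5]
unit clause [-1] forces x1=F; simplify:
  drop 1 from [-2, 4, 1] -> [-2, 4]
  drop 1 from [1, 3] -> [3]
  satisfied 2 clause(s); 4 remain; assigned so far: [1, 5]
unit clause [3] forces x3=T; simplify:
  satisfied 3 clause(s); 1 remain; assigned so far: [1, 3, 5]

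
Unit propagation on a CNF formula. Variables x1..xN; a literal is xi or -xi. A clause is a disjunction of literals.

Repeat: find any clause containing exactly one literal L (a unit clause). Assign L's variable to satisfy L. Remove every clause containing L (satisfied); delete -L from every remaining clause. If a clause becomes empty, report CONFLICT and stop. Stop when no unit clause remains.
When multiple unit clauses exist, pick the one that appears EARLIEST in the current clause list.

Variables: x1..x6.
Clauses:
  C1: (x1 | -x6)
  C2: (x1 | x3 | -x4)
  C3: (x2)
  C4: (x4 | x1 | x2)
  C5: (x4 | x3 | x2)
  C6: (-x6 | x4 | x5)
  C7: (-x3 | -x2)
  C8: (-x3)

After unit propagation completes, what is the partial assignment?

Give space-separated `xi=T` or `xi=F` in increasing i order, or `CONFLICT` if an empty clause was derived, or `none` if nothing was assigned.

Answer: x2=T x3=F

Derivation:
unit clause [2] forces x2=T; simplify:
  drop -2 from [-3, -2] -> [-3]
  satisfied 3 clause(s); 5 remain; assigned so far: [2]
unit clause [-3] forces x3=F; simplify:
  drop 3 from [1, 3, -4] -> [1, -4]
  satisfied 2 clause(s); 3 remain; assigned so far: [2, 3]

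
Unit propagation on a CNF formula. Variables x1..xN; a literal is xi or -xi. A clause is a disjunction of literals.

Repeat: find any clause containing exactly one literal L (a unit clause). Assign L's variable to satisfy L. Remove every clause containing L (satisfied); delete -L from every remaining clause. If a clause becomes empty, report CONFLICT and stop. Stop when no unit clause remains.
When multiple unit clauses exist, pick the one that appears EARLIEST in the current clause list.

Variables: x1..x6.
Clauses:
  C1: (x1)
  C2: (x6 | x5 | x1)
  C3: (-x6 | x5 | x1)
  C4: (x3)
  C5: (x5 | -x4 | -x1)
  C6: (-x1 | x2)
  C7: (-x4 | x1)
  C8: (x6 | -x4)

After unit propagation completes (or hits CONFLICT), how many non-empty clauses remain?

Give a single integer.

Answer: 2

Derivation:
unit clause [1] forces x1=T; simplify:
  drop -1 from [5, -4, -1] -> [5, -4]
  drop -1 from [-1, 2] -> [2]
  satisfied 4 clause(s); 4 remain; assigned so far: [1]
unit clause [3] forces x3=T; simplify:
  satisfied 1 clause(s); 3 remain; assigned so far: [1, 3]
unit clause [2] forces x2=T; simplify:
  satisfied 1 clause(s); 2 remain; assigned so far: [1, 2, 3]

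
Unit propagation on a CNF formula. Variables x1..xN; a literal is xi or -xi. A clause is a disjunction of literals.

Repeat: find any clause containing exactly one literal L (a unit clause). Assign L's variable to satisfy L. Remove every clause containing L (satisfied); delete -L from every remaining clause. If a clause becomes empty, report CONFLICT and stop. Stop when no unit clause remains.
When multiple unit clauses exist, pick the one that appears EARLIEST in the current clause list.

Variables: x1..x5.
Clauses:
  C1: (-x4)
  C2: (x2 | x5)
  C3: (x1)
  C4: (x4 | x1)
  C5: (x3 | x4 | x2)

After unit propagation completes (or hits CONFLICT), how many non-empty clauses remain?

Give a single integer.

Answer: 2

Derivation:
unit clause [-4] forces x4=F; simplify:
  drop 4 from [4, 1] -> [1]
  drop 4 from [3, 4, 2] -> [3, 2]
  satisfied 1 clause(s); 4 remain; assigned so far: [4]
unit clause [1] forces x1=T; simplify:
  satisfied 2 clause(s); 2 remain; assigned so far: [1, 4]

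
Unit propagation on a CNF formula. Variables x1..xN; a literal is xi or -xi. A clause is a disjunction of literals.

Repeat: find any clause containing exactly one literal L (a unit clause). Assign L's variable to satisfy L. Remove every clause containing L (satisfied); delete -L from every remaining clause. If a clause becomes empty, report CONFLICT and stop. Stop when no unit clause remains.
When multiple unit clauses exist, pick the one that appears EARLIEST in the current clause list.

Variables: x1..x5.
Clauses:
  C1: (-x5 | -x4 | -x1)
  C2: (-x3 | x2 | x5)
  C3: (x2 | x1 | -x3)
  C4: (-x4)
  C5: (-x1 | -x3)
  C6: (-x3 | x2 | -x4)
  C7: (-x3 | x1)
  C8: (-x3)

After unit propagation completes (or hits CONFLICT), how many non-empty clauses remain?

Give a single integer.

unit clause [-4] forces x4=F; simplify:
  satisfied 3 clause(s); 5 remain; assigned so far: [4]
unit clause [-3] forces x3=F; simplify:
  satisfied 5 clause(s); 0 remain; assigned so far: [3, 4]

Answer: 0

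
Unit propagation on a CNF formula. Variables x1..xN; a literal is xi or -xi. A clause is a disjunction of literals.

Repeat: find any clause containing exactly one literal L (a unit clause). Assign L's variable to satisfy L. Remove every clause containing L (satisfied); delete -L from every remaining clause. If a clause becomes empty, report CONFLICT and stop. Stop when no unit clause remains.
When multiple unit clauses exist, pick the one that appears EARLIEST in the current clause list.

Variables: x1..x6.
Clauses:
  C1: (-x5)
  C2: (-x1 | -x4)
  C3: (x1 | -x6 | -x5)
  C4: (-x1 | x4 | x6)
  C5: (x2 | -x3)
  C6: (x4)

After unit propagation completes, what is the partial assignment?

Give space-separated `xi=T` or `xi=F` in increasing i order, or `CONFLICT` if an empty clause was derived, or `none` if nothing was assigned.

Answer: x1=F x4=T x5=F

Derivation:
unit clause [-5] forces x5=F; simplify:
  satisfied 2 clause(s); 4 remain; assigned so far: [5]
unit clause [4] forces x4=T; simplify:
  drop -4 from [-1, -4] -> [-1]
  satisfied 2 clause(s); 2 remain; assigned so far: [4, 5]
unit clause [-1] forces x1=F; simplify:
  satisfied 1 clause(s); 1 remain; assigned so far: [1, 4, 5]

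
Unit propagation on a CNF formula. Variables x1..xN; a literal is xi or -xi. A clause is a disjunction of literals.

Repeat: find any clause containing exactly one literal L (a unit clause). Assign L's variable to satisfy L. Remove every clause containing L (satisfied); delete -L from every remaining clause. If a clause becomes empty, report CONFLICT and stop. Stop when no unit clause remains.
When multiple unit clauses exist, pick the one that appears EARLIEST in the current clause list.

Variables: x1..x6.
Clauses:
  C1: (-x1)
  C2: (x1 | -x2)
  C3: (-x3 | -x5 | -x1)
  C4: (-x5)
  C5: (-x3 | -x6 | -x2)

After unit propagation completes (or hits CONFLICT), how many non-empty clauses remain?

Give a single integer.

unit clause [-1] forces x1=F; simplify:
  drop 1 from [1, -2] -> [-2]
  satisfied 2 clause(s); 3 remain; assigned so far: [1]
unit clause [-2] forces x2=F; simplify:
  satisfied 2 clause(s); 1 remain; assigned so far: [1, 2]
unit clause [-5] forces x5=F; simplify:
  satisfied 1 clause(s); 0 remain; assigned so far: [1, 2, 5]

Answer: 0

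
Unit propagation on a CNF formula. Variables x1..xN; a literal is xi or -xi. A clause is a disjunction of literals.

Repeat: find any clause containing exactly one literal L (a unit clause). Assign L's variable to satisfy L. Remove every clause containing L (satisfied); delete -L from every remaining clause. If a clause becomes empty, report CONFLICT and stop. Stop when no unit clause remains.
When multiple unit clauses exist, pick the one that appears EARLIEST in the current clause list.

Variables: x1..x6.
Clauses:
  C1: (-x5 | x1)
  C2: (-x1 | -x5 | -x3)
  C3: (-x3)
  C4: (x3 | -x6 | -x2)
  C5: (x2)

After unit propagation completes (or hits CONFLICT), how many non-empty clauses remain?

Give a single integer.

unit clause [-3] forces x3=F; simplify:
  drop 3 from [3, -6, -2] -> [-6, -2]
  satisfied 2 clause(s); 3 remain; assigned so far: [3]
unit clause [2] forces x2=T; simplify:
  drop -2 from [-6, -2] -> [-6]
  satisfied 1 clause(s); 2 remain; assigned so far: [2, 3]
unit clause [-6] forces x6=F; simplify:
  satisfied 1 clause(s); 1 remain; assigned so far: [2, 3, 6]

Answer: 1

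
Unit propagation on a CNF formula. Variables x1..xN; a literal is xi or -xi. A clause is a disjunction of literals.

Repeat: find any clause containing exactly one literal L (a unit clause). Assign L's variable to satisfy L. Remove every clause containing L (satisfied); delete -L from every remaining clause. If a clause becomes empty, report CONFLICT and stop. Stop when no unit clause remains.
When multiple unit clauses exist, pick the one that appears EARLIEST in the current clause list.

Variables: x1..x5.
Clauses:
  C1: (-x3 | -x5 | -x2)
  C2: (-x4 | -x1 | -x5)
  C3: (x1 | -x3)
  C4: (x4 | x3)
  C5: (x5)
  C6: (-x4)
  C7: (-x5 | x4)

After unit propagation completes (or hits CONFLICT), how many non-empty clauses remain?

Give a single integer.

unit clause [5] forces x5=T; simplify:
  drop -5 from [-3, -5, -2] -> [-3, -2]
  drop -5 from [-4, -1, -5] -> [-4, -1]
  drop -5 from [-5, 4] -> [4]
  satisfied 1 clause(s); 6 remain; assigned so far: [5]
unit clause [-4] forces x4=F; simplify:
  drop 4 from [4, 3] -> [3]
  drop 4 from [4] -> [] (empty!)
  satisfied 2 clause(s); 4 remain; assigned so far: [4, 5]
CONFLICT (empty clause)

Answer: 3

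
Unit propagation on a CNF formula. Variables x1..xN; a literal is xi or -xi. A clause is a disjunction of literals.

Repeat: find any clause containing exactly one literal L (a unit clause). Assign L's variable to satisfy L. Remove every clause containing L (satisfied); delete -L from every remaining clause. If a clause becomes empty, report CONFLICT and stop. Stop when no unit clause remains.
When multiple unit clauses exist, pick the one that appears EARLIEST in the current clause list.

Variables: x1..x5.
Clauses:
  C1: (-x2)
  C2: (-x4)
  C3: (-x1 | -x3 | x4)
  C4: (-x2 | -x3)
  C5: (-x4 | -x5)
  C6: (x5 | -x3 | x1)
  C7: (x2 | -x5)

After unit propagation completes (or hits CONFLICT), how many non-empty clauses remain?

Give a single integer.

unit clause [-2] forces x2=F; simplify:
  drop 2 from [2, -5] -> [-5]
  satisfied 2 clause(s); 5 remain; assigned so far: [2]
unit clause [-4] forces x4=F; simplify:
  drop 4 from [-1, -3, 4] -> [-1, -3]
  satisfied 2 clause(s); 3 remain; assigned so far: [2, 4]
unit clause [-5] forces x5=F; simplify:
  drop 5 from [5, -3, 1] -> [-3, 1]
  satisfied 1 clause(s); 2 remain; assigned so far: [2, 4, 5]

Answer: 2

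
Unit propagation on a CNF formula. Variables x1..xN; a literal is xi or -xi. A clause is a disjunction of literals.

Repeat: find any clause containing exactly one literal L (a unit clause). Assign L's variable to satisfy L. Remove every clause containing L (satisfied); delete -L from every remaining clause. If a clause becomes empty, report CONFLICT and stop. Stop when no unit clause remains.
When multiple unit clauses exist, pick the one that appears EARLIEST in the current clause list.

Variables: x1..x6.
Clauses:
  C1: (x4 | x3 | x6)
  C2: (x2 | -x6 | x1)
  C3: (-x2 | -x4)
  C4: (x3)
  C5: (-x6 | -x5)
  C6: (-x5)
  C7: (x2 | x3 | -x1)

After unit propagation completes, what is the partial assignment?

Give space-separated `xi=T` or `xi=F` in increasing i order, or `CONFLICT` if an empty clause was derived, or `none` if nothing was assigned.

Answer: x3=T x5=F

Derivation:
unit clause [3] forces x3=T; simplify:
  satisfied 3 clause(s); 4 remain; assigned so far: [3]
unit clause [-5] forces x5=F; simplify:
  satisfied 2 clause(s); 2 remain; assigned so far: [3, 5]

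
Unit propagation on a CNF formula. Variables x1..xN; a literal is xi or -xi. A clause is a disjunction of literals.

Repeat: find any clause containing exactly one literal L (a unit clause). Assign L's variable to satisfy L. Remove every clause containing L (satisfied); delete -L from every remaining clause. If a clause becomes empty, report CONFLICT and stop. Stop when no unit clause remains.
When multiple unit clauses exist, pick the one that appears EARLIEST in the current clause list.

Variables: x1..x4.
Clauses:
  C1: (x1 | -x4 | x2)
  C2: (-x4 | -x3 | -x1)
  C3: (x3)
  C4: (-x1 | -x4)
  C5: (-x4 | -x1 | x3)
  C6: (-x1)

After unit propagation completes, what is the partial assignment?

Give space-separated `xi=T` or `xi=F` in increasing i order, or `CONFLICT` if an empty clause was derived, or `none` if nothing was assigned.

Answer: x1=F x3=T

Derivation:
unit clause [3] forces x3=T; simplify:
  drop -3 from [-4, -3, -1] -> [-4, -1]
  satisfied 2 clause(s); 4 remain; assigned so far: [3]
unit clause [-1] forces x1=F; simplify:
  drop 1 from [1, -4, 2] -> [-4, 2]
  satisfied 3 clause(s); 1 remain; assigned so far: [1, 3]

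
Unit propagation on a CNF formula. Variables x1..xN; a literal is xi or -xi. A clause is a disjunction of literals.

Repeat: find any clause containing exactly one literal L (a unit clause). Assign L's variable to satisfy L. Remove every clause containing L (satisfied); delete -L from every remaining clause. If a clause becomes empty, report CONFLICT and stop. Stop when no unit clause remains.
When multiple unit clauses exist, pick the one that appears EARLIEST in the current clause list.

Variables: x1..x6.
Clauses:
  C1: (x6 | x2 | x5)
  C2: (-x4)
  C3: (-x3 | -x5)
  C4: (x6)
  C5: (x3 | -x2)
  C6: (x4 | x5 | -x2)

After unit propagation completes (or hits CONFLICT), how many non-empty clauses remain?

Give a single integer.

Answer: 3

Derivation:
unit clause [-4] forces x4=F; simplify:
  drop 4 from [4, 5, -2] -> [5, -2]
  satisfied 1 clause(s); 5 remain; assigned so far: [4]
unit clause [6] forces x6=T; simplify:
  satisfied 2 clause(s); 3 remain; assigned so far: [4, 6]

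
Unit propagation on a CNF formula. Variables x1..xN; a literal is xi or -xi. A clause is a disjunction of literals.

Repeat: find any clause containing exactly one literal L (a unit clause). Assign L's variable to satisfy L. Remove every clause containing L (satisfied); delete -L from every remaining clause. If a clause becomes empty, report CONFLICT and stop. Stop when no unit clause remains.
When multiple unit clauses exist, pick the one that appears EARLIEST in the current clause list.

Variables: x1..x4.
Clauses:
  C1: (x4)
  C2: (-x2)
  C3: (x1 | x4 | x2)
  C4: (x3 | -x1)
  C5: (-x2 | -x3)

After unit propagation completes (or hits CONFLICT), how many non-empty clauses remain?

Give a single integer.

Answer: 1

Derivation:
unit clause [4] forces x4=T; simplify:
  satisfied 2 clause(s); 3 remain; assigned so far: [4]
unit clause [-2] forces x2=F; simplify:
  satisfied 2 clause(s); 1 remain; assigned so far: [2, 4]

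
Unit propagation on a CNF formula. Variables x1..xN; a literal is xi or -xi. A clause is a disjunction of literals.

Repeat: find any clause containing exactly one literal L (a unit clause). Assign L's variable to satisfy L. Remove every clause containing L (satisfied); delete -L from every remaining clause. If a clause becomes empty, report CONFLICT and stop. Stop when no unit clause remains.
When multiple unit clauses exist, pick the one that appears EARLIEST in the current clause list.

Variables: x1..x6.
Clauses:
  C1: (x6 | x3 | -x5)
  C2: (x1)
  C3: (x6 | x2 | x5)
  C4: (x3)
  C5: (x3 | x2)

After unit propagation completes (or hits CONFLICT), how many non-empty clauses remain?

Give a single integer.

Answer: 1

Derivation:
unit clause [1] forces x1=T; simplify:
  satisfied 1 clause(s); 4 remain; assigned so far: [1]
unit clause [3] forces x3=T; simplify:
  satisfied 3 clause(s); 1 remain; assigned so far: [1, 3]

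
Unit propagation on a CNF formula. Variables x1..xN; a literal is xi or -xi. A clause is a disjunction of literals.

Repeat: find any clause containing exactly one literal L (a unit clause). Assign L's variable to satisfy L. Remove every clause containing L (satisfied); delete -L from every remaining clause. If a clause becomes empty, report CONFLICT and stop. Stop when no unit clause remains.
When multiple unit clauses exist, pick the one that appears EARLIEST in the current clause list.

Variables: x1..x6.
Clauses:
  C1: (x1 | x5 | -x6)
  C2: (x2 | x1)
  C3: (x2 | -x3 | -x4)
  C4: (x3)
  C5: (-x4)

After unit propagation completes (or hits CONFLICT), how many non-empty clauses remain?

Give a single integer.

Answer: 2

Derivation:
unit clause [3] forces x3=T; simplify:
  drop -3 from [2, -3, -4] -> [2, -4]
  satisfied 1 clause(s); 4 remain; assigned so far: [3]
unit clause [-4] forces x4=F; simplify:
  satisfied 2 clause(s); 2 remain; assigned so far: [3, 4]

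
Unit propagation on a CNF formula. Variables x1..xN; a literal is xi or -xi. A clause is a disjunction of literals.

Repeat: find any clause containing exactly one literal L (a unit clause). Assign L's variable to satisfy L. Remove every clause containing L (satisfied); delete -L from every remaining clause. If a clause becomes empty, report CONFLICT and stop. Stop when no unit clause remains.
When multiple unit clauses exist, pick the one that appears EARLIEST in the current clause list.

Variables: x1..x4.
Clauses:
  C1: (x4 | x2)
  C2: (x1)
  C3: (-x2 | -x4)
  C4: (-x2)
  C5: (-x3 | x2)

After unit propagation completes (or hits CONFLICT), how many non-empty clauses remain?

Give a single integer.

Answer: 0

Derivation:
unit clause [1] forces x1=T; simplify:
  satisfied 1 clause(s); 4 remain; assigned so far: [1]
unit clause [-2] forces x2=F; simplify:
  drop 2 from [4, 2] -> [4]
  drop 2 from [-3, 2] -> [-3]
  satisfied 2 clause(s); 2 remain; assigned so far: [1, 2]
unit clause [4] forces x4=T; simplify:
  satisfied 1 clause(s); 1 remain; assigned so far: [1, 2, 4]
unit clause [-3] forces x3=F; simplify:
  satisfied 1 clause(s); 0 remain; assigned so far: [1, 2, 3, 4]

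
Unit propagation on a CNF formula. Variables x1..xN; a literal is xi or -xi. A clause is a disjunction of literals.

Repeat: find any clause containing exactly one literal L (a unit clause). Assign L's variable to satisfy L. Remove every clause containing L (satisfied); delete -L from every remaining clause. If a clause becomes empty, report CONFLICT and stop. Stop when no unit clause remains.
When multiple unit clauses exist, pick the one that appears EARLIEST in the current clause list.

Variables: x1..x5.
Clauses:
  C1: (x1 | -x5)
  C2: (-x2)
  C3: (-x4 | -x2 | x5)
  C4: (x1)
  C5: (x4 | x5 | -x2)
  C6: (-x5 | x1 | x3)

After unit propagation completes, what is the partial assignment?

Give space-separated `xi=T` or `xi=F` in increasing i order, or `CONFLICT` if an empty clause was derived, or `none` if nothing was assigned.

Answer: x1=T x2=F

Derivation:
unit clause [-2] forces x2=F; simplify:
  satisfied 3 clause(s); 3 remain; assigned so far: [2]
unit clause [1] forces x1=T; simplify:
  satisfied 3 clause(s); 0 remain; assigned so far: [1, 2]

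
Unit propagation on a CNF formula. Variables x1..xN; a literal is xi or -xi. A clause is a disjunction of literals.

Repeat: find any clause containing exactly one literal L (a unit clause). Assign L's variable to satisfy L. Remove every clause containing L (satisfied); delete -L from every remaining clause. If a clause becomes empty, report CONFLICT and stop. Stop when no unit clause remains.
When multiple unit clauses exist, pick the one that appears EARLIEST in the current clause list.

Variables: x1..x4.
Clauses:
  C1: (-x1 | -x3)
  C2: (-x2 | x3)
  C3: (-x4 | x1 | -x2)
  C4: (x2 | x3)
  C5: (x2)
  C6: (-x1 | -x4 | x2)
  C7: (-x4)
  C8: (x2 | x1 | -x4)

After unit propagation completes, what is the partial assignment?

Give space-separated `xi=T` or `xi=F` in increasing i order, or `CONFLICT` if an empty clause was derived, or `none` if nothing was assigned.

Answer: x1=F x2=T x3=T x4=F

Derivation:
unit clause [2] forces x2=T; simplify:
  drop -2 from [-2, 3] -> [3]
  drop -2 from [-4, 1, -2] -> [-4, 1]
  satisfied 4 clause(s); 4 remain; assigned so far: [2]
unit clause [3] forces x3=T; simplify:
  drop -3 from [-1, -3] -> [-1]
  satisfied 1 clause(s); 3 remain; assigned so far: [2, 3]
unit clause [-1] forces x1=F; simplify:
  drop 1 from [-4, 1] -> [-4]
  satisfied 1 clause(s); 2 remain; assigned so far: [1, 2, 3]
unit clause [-4] forces x4=F; simplify:
  satisfied 2 clause(s); 0 remain; assigned so far: [1, 2, 3, 4]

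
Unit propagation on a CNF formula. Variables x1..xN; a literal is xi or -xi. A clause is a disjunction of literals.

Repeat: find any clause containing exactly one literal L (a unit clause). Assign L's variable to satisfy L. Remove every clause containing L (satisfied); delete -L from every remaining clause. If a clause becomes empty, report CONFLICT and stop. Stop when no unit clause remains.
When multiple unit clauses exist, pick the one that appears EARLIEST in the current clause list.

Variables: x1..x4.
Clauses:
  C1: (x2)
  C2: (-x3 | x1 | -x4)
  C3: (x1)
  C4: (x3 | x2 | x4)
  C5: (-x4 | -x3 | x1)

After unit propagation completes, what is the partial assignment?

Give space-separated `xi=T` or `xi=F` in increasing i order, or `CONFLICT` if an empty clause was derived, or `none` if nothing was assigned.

unit clause [2] forces x2=T; simplify:
  satisfied 2 clause(s); 3 remain; assigned so far: [2]
unit clause [1] forces x1=T; simplify:
  satisfied 3 clause(s); 0 remain; assigned so far: [1, 2]

Answer: x1=T x2=T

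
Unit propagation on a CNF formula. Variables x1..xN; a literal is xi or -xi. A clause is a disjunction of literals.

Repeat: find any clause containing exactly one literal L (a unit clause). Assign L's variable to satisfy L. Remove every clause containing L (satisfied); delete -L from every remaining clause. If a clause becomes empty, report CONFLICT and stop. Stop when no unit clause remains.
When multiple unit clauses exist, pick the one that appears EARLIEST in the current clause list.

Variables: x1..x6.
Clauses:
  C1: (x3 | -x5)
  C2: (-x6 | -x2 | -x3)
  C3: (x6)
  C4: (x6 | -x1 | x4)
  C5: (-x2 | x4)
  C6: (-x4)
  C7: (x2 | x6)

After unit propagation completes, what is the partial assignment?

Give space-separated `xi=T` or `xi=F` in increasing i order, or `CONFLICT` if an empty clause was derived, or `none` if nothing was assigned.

Answer: x2=F x4=F x6=T

Derivation:
unit clause [6] forces x6=T; simplify:
  drop -6 from [-6, -2, -3] -> [-2, -3]
  satisfied 3 clause(s); 4 remain; assigned so far: [6]
unit clause [-4] forces x4=F; simplify:
  drop 4 from [-2, 4] -> [-2]
  satisfied 1 clause(s); 3 remain; assigned so far: [4, 6]
unit clause [-2] forces x2=F; simplify:
  satisfied 2 clause(s); 1 remain; assigned so far: [2, 4, 6]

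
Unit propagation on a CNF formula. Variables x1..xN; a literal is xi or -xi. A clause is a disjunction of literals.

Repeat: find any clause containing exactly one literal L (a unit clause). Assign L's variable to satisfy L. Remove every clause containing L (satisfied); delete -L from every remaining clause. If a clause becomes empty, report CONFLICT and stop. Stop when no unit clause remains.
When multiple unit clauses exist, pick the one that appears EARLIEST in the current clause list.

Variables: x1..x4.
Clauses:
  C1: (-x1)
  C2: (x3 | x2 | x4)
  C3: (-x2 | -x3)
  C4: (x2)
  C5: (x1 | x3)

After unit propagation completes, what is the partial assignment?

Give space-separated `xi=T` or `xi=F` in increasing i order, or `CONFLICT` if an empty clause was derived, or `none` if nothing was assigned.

unit clause [-1] forces x1=F; simplify:
  drop 1 from [1, 3] -> [3]
  satisfied 1 clause(s); 4 remain; assigned so far: [1]
unit clause [2] forces x2=T; simplify:
  drop -2 from [-2, -3] -> [-3]
  satisfied 2 clause(s); 2 remain; assigned so far: [1, 2]
unit clause [-3] forces x3=F; simplify:
  drop 3 from [3] -> [] (empty!)
  satisfied 1 clause(s); 1 remain; assigned so far: [1, 2, 3]
CONFLICT (empty clause)

Answer: CONFLICT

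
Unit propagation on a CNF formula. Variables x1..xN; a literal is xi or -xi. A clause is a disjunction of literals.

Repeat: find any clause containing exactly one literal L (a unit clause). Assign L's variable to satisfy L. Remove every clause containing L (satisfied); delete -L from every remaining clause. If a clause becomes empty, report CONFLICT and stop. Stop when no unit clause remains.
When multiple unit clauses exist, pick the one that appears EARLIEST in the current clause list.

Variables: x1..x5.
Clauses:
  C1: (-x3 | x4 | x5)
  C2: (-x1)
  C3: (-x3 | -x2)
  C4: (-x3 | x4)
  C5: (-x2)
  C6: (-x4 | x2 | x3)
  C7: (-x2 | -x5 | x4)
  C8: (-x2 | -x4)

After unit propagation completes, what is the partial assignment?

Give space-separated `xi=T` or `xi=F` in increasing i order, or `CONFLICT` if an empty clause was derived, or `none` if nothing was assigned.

Answer: x1=F x2=F

Derivation:
unit clause [-1] forces x1=F; simplify:
  satisfied 1 clause(s); 7 remain; assigned so far: [1]
unit clause [-2] forces x2=F; simplify:
  drop 2 from [-4, 2, 3] -> [-4, 3]
  satisfied 4 clause(s); 3 remain; assigned so far: [1, 2]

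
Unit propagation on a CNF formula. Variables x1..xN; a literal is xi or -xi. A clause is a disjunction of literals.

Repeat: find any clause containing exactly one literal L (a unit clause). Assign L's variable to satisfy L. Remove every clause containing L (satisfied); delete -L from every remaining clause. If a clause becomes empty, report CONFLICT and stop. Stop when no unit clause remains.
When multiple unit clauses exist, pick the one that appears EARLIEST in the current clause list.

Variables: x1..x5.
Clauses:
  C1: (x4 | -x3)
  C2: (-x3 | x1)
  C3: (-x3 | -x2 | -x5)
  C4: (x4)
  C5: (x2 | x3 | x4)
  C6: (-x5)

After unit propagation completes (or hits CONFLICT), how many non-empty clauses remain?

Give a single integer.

unit clause [4] forces x4=T; simplify:
  satisfied 3 clause(s); 3 remain; assigned so far: [4]
unit clause [-5] forces x5=F; simplify:
  satisfied 2 clause(s); 1 remain; assigned so far: [4, 5]

Answer: 1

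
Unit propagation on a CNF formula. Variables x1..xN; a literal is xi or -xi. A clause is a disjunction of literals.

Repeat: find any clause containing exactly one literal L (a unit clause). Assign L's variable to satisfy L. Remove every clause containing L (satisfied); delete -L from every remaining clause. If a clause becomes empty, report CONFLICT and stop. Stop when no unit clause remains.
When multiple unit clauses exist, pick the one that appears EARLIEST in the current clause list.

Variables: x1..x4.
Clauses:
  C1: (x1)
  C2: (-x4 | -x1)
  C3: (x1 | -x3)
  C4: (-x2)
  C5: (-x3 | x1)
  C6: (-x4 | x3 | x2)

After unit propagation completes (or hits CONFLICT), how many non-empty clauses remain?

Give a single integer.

Answer: 0

Derivation:
unit clause [1] forces x1=T; simplify:
  drop -1 from [-4, -1] -> [-4]
  satisfied 3 clause(s); 3 remain; assigned so far: [1]
unit clause [-4] forces x4=F; simplify:
  satisfied 2 clause(s); 1 remain; assigned so far: [1, 4]
unit clause [-2] forces x2=F; simplify:
  satisfied 1 clause(s); 0 remain; assigned so far: [1, 2, 4]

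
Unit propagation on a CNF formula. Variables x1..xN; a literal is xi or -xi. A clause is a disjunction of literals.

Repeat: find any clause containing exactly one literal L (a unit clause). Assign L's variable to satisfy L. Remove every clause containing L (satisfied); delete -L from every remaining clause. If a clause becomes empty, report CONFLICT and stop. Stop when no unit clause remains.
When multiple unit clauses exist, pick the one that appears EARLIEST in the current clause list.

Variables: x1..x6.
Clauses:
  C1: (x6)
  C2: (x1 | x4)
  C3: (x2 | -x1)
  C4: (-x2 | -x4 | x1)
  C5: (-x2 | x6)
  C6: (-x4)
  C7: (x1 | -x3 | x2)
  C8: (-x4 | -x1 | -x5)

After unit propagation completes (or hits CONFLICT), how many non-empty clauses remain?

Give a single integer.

unit clause [6] forces x6=T; simplify:
  satisfied 2 clause(s); 6 remain; assigned so far: [6]
unit clause [-4] forces x4=F; simplify:
  drop 4 from [1, 4] -> [1]
  satisfied 3 clause(s); 3 remain; assigned so far: [4, 6]
unit clause [1] forces x1=T; simplify:
  drop -1 from [2, -1] -> [2]
  satisfied 2 clause(s); 1 remain; assigned so far: [1, 4, 6]
unit clause [2] forces x2=T; simplify:
  satisfied 1 clause(s); 0 remain; assigned so far: [1, 2, 4, 6]

Answer: 0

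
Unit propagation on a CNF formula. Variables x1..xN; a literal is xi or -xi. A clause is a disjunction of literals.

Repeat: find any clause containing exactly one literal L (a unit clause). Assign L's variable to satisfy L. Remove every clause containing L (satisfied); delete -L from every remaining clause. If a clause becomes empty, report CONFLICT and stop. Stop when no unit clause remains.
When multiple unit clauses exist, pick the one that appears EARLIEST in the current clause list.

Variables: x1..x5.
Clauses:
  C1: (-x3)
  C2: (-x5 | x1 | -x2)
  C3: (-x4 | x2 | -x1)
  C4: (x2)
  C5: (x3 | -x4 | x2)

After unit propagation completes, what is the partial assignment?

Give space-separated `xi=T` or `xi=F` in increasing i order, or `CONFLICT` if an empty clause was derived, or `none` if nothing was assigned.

Answer: x2=T x3=F

Derivation:
unit clause [-3] forces x3=F; simplify:
  drop 3 from [3, -4, 2] -> [-4, 2]
  satisfied 1 clause(s); 4 remain; assigned so far: [3]
unit clause [2] forces x2=T; simplify:
  drop -2 from [-5, 1, -2] -> [-5, 1]
  satisfied 3 clause(s); 1 remain; assigned so far: [2, 3]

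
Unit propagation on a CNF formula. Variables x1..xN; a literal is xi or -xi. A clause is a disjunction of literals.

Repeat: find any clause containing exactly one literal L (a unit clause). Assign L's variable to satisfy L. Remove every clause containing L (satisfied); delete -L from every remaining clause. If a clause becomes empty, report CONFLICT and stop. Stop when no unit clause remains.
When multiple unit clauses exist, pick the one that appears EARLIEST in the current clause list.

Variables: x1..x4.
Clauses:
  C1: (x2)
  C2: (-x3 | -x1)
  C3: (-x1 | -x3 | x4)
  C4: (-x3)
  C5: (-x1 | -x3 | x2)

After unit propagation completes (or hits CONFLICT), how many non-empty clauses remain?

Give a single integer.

unit clause [2] forces x2=T; simplify:
  satisfied 2 clause(s); 3 remain; assigned so far: [2]
unit clause [-3] forces x3=F; simplify:
  satisfied 3 clause(s); 0 remain; assigned so far: [2, 3]

Answer: 0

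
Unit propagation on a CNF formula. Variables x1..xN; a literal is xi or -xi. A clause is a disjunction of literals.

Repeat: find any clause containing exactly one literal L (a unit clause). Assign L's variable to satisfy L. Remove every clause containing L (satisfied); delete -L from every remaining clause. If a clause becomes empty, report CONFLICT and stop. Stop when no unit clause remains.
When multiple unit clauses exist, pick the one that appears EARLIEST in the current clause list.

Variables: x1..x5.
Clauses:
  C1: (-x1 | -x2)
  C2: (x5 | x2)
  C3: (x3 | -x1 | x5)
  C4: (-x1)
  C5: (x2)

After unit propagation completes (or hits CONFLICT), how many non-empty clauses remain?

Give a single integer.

Answer: 0

Derivation:
unit clause [-1] forces x1=F; simplify:
  satisfied 3 clause(s); 2 remain; assigned so far: [1]
unit clause [2] forces x2=T; simplify:
  satisfied 2 clause(s); 0 remain; assigned so far: [1, 2]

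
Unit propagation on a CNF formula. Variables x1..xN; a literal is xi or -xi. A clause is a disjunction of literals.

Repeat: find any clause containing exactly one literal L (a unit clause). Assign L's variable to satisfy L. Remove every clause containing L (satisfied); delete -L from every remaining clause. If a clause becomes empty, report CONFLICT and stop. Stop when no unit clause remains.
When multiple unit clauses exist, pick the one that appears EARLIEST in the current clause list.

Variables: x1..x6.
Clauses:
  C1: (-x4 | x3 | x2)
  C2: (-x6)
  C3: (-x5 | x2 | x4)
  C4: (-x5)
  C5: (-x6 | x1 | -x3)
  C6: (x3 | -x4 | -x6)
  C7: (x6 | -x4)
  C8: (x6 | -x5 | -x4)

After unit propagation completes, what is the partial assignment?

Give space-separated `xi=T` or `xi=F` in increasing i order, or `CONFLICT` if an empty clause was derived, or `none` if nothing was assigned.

Answer: x4=F x5=F x6=F

Derivation:
unit clause [-6] forces x6=F; simplify:
  drop 6 from [6, -4] -> [-4]
  drop 6 from [6, -5, -4] -> [-5, -4]
  satisfied 3 clause(s); 5 remain; assigned so far: [6]
unit clause [-5] forces x5=F; simplify:
  satisfied 3 clause(s); 2 remain; assigned so far: [5, 6]
unit clause [-4] forces x4=F; simplify:
  satisfied 2 clause(s); 0 remain; assigned so far: [4, 5, 6]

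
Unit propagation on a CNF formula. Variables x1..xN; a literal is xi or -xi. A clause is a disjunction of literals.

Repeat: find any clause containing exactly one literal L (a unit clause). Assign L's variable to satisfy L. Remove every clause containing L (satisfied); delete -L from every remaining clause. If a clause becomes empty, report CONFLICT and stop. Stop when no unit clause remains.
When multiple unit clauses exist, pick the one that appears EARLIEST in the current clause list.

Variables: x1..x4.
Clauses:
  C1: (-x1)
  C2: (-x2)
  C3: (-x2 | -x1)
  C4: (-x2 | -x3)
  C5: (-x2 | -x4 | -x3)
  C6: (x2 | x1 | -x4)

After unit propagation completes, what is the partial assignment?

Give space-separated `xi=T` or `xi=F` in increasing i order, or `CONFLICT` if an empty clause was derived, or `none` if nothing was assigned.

Answer: x1=F x2=F x4=F

Derivation:
unit clause [-1] forces x1=F; simplify:
  drop 1 from [2, 1, -4] -> [2, -4]
  satisfied 2 clause(s); 4 remain; assigned so far: [1]
unit clause [-2] forces x2=F; simplify:
  drop 2 from [2, -4] -> [-4]
  satisfied 3 clause(s); 1 remain; assigned so far: [1, 2]
unit clause [-4] forces x4=F; simplify:
  satisfied 1 clause(s); 0 remain; assigned so far: [1, 2, 4]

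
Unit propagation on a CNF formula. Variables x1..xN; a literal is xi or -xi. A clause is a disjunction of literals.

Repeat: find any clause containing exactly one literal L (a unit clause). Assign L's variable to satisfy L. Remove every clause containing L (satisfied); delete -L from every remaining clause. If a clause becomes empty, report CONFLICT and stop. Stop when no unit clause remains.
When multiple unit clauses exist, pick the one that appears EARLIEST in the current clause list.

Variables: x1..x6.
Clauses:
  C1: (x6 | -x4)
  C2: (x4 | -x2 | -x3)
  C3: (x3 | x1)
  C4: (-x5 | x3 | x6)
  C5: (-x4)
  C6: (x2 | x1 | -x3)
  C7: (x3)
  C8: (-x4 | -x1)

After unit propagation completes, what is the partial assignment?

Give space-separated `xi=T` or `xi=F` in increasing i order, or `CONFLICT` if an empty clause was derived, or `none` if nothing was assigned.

unit clause [-4] forces x4=F; simplify:
  drop 4 from [4, -2, -3] -> [-2, -3]
  satisfied 3 clause(s); 5 remain; assigned so far: [4]
unit clause [3] forces x3=T; simplify:
  drop -3 from [-2, -3] -> [-2]
  drop -3 from [2, 1, -3] -> [2, 1]
  satisfied 3 clause(s); 2 remain; assigned so far: [3, 4]
unit clause [-2] forces x2=F; simplify:
  drop 2 from [2, 1] -> [1]
  satisfied 1 clause(s); 1 remain; assigned so far: [2, 3, 4]
unit clause [1] forces x1=T; simplify:
  satisfied 1 clause(s); 0 remain; assigned so far: [1, 2, 3, 4]

Answer: x1=T x2=F x3=T x4=F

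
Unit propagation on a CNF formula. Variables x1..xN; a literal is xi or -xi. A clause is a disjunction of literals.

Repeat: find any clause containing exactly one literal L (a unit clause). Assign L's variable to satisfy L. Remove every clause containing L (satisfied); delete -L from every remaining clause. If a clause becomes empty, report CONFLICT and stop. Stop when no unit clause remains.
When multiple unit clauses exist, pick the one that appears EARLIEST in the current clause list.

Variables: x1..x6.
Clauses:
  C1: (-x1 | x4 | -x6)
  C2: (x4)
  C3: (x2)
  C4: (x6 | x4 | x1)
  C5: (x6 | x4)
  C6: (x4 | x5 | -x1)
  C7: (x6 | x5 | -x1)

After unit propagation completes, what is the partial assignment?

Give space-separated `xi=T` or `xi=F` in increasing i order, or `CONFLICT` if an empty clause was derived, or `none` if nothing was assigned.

unit clause [4] forces x4=T; simplify:
  satisfied 5 clause(s); 2 remain; assigned so far: [4]
unit clause [2] forces x2=T; simplify:
  satisfied 1 clause(s); 1 remain; assigned so far: [2, 4]

Answer: x2=T x4=T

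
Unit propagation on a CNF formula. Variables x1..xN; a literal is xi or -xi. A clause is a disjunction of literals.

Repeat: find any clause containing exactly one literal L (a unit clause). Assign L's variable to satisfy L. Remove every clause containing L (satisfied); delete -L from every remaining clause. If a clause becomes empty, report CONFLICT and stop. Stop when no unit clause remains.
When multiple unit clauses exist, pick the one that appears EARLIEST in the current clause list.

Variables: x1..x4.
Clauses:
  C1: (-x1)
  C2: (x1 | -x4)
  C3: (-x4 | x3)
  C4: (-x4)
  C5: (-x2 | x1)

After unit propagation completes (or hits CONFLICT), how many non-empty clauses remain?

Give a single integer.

unit clause [-1] forces x1=F; simplify:
  drop 1 from [1, -4] -> [-4]
  drop 1 from [-2, 1] -> [-2]
  satisfied 1 clause(s); 4 remain; assigned so far: [1]
unit clause [-4] forces x4=F; simplify:
  satisfied 3 clause(s); 1 remain; assigned so far: [1, 4]
unit clause [-2] forces x2=F; simplify:
  satisfied 1 clause(s); 0 remain; assigned so far: [1, 2, 4]

Answer: 0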